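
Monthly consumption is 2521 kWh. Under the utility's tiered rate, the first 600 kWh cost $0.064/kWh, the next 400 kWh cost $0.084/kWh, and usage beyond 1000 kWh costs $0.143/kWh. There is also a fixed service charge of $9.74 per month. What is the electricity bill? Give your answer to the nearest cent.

$299.24

First 600 kWh × $0.064 = $38.40
Next 400 kWh × $0.084 = $33.60
Remaining 1521 kWh × $0.143 = $217.50
Energy charge = $289.50; + service $9.74 = $299.24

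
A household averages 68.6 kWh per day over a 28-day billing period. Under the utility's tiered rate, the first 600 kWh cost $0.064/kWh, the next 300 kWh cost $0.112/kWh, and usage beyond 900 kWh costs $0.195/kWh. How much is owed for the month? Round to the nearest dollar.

Usage = 68.6 kWh/day × 28 days = 1920.8 kWh
First 600 kWh × $0.064 = $38.40
Next 300 kWh × $0.112 = $33.60
Remaining 1020.8 kWh × $0.195 = $199.06
Total = $271.06 ≈ $271

$271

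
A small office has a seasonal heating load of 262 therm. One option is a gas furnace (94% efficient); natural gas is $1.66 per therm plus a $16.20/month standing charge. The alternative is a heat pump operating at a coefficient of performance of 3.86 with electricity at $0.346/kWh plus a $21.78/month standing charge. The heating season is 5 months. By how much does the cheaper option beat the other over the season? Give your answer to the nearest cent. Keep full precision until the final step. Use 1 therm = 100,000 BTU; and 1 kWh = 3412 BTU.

$253.52

Heat load = 262 therm × 100,000 = 26,200,000 BTU
Gas: input = 26,200,000 / 0.94 = 27,872,340 BTU = 278.7 therm → 278.7 × $1.66 = $462.68; + 5 × $16.20 standing = $543.68
Heat pump: 26,200,000 BTU / 3412 = 7,679 kWh heat; / 3.86 = 1,989 kWh in → × $0.346 = $688.31; + 5 × $21.78 standing = $797.21
Difference = |$543.68 − $797.21| = $253.52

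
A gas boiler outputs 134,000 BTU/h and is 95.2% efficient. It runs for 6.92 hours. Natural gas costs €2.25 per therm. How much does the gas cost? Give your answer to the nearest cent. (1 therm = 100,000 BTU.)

Heat delivered = 134,000 BTU/h × 6.92 h = 927,280 BTU
Gas input = 927,280 / 0.952 = 974,034 BTU
= 974,034 / 100,000 = 9.74 therm
Cost = 9.74 × €2.25/therm = €21.92

€21.92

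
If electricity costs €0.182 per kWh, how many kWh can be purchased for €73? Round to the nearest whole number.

401 kWh

€73 / €0.182 per kWh = 401.1 kWh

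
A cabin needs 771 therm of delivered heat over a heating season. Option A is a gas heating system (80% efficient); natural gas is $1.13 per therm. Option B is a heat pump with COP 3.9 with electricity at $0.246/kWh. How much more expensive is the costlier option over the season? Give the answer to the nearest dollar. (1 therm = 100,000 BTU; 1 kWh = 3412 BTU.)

$336

Heat load = 771 therm × 100,000 = 77,100,000 BTU
Gas: input = 77,100,000 / 0.80 = 96,375,000 BTU = 963.8 therm → 963.8 × $1.13 = $1,089.04
Heat pump: 77,100,000 BTU / 3412 = 22,600 kWh heat; / 3.9 = 5,794 kWh in → × $0.246 = $1,425.33
Difference = |$1,089.04 − $1,425.33| = $336.29 ≈ $336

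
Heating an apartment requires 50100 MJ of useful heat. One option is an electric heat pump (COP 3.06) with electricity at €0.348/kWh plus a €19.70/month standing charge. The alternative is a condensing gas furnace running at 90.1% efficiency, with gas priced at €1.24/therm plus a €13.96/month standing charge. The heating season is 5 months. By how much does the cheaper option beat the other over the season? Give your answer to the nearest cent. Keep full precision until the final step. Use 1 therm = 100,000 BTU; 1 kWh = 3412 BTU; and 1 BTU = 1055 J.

Heat load = 50100 MJ = 50,100,000,000 J / 1055 = 47,488,152 BTU
Gas: input = 47,488,152 / 0.901 = 52,706,051 BTU = 527.1 therm → 527.1 × €1.24 = €653.56; + 5 × €13.96 standing = €723.36
Heat pump: 47,488,152 BTU / 3412 = 13,920 kWh heat; / 3.06 = 4,548 kWh in → × €0.348 = €1,582.83; + 5 × €19.70 standing = €1,681.33
Difference = |€723.36 − €1,681.33| = €957.97

€957.97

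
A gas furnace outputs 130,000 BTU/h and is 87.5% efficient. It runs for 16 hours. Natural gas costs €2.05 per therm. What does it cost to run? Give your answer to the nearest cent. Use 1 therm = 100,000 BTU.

Heat delivered = 130,000 BTU/h × 16 h = 2,080,000 BTU
Gas input = 2,080,000 / 0.875 = 2,377,143 BTU
= 2,377,143 / 100,000 = 23.77 therm
Cost = 23.77 × €2.05/therm = €48.73

€48.73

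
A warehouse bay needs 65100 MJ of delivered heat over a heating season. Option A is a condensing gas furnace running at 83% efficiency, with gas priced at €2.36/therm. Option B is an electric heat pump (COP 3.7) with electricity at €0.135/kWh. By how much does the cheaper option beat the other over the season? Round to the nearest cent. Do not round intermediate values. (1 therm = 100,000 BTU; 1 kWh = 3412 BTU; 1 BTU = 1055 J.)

Heat load = 65100 MJ = 65,100,000,000 J / 1055 = 61,706,161 BTU
Gas: input = 61,706,161 / 0.83 = 74,344,772 BTU = 743.4 therm → 743.4 × €2.36 = €1,754.54
Heat pump: 61,706,161 BTU / 3412 = 18,090 kWh heat; / 3.7 = 4,888 kWh in → × €0.135 = €659.86
Difference = |€1,754.54 − €659.86| = €1,094.68

€1094.68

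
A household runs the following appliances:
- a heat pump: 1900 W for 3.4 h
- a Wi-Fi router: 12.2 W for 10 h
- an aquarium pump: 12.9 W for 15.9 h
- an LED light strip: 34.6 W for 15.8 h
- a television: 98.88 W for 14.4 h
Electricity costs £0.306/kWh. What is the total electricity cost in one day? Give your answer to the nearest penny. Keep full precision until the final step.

heat pump: 1900 W × 3.4 h = 6,460 Wh = 6.46 kWh
Wi-Fi router: 12.2 W × 10 h = 122 Wh = 0.122 kWh
aquarium pump: 12.9 W × 15.9 h = 205 Wh = 0.2051 kWh
LED light strip: 34.6 W × 15.8 h = 547 Wh = 0.5467 kWh
television: 98.88 W × 14.4 h = 1,424 Wh = 1.424 kWh
Total energy = 6.46 + 0.122 + 0.2051 + 0.5467 + 1.424 = 8.758 kWh
Cost = 8.758 kWh × £0.306 = £2.68

£2.68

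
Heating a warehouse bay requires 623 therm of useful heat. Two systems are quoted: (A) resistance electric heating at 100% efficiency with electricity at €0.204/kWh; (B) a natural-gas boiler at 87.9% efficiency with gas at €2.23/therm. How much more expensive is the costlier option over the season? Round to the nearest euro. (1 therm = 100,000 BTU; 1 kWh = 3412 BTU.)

€2144

Heat load = 623 therm × 100,000 = 62,300,000 BTU
Gas: input = 62,300,000 / 0.879 = 70,875,995 BTU = 708.8 therm → 708.8 × €2.23 = €1,580.53
Electric: 62,300,000 BTU / 3412 = 18,260 kWh → × €0.204 = €3,724.85
Difference = |€1,580.53 − €3,724.85| = €2,144.32 ≈ €2144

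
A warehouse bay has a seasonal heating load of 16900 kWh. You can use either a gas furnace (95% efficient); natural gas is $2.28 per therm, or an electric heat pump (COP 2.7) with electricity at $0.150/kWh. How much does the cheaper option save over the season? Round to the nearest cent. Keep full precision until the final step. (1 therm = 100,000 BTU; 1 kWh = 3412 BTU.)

Heat load = 16900 kWh × 3412 = 57,662,800 BTU
Gas: input = 57,662,800 / 0.95 = 60,697,684 BTU = 607 therm → 607 × $2.28 = $1,383.91
Heat pump: 57,662,800 BTU / 3412 = 16,900 kWh heat; / 2.7 = 6,259 kWh in → × $0.150 = $938.89
Difference = |$1,383.91 − $938.89| = $445.02

$445.02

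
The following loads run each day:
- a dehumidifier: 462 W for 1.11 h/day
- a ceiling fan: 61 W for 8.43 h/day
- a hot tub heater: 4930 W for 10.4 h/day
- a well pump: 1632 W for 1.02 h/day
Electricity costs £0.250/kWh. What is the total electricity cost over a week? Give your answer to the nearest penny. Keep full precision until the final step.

£94.44

dehumidifier: 462 W × 1.11 h × 7 d = 3,590 Wh = 3.59 kWh
ceiling fan: 61 W × 8.43 h × 7 d = 3,600 Wh = 3.6 kWh
hot tub heater: 4930 W × 10.4 h × 7 d = 358,904 Wh = 358.9 kWh
well pump: 1632 W × 1.02 h × 7 d = 11,652 Wh = 11.65 kWh
Total energy = 3.59 + 3.6 + 358.9 + 11.65 = 377.7 kWh
Cost = 377.7 kWh × £0.250 = £94.44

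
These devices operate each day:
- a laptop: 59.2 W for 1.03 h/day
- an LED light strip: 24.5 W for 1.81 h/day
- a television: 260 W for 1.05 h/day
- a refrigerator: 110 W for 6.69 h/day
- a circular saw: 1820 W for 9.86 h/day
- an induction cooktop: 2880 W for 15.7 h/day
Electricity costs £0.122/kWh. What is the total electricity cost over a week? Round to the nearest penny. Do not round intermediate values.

laptop: 59.2 W × 1.03 h × 7 d = 427 Wh = 0.4268 kWh
LED light strip: 24.5 W × 1.81 h × 7 d = 310 Wh = 0.3104 kWh
television: 260 W × 1.05 h × 7 d = 1,911 Wh = 1.911 kWh
refrigerator: 110 W × 6.69 h × 7 d = 5,151 Wh = 5.151 kWh
circular saw: 1820 W × 9.86 h × 7 d = 125,616 Wh = 125.6 kWh
induction cooktop: 2880 W × 15.7 h × 7 d = 316,512 Wh = 316.5 kWh
Total energy = 0.4268 + 0.3104 + 1.911 + 5.151 + 125.6 + 316.5 = 449.9 kWh
Cost = 449.9 kWh × £0.122 = £54.89

£54.89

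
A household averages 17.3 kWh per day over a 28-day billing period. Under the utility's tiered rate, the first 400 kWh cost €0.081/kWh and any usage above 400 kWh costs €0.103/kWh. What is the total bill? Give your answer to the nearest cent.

€41.09

Usage = 17.3 kWh/day × 28 days = 484.4 kWh
First 400 kWh × €0.081 = €32.40
Remaining 84.4 kWh × €0.103 = €8.69
Total = €41.09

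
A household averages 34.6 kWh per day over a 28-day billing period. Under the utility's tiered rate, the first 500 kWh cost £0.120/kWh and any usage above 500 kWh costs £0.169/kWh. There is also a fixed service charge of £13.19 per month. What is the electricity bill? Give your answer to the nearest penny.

£152.42

Usage = 34.6 kWh/day × 28 days = 968.8 kWh
First 500 kWh × £0.120 = £60.00
Remaining 468.8 kWh × £0.169 = £79.23
Energy charge = £139.23; + service £13.19 = £152.42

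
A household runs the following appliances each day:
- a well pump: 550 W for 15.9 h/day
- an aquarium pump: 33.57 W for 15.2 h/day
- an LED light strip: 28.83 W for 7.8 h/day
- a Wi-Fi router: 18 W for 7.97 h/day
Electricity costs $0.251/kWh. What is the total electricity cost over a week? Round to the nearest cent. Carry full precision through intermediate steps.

$16.91

well pump: 550 W × 15.9 h × 7 d = 61,215 Wh = 61.22 kWh
aquarium pump: 33.57 W × 15.2 h × 7 d = 3,572 Wh = 3.572 kWh
LED light strip: 28.83 W × 7.8 h × 7 d = 1,574 Wh = 1.574 kWh
Wi-Fi router: 18 W × 7.97 h × 7 d = 1,004 Wh = 1.004 kWh
Total energy = 61.22 + 3.572 + 1.574 + 1.004 = 67.37 kWh
Cost = 67.37 kWh × $0.251 = $16.91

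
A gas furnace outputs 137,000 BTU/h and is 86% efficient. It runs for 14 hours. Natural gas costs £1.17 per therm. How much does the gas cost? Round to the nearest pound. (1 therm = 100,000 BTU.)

£26

Heat delivered = 137,000 BTU/h × 14 h = 1,918,000 BTU
Gas input = 1,918,000 / 0.86 = 2,230,233 BTU
= 2,230,233 / 100,000 = 22.3 therm
Cost = 22.3 × £1.17/therm = £26.09 ≈ £26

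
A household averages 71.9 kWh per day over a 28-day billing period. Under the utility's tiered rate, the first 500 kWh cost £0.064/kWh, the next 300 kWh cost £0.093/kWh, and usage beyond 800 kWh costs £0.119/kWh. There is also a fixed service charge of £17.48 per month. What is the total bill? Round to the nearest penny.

Usage = 71.9 kWh/day × 28 days = 2013.2 kWh
First 500 kWh × £0.064 = £32.00
Next 300 kWh × £0.093 = £27.90
Remaining 1213.2 kWh × £0.119 = £144.37
Energy charge = £204.27; + service £17.48 = £221.75

£221.75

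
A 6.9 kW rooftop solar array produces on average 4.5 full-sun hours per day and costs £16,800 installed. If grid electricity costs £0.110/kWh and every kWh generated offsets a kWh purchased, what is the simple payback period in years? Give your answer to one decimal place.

13.5 years

Daily generation = 6.9 kW × 4.5 h = 31.05 kWh
Annual generation = 31.05 × 365 = 11333 kWh
Annual savings = 11333 × £0.110 = £1,246.66
Payback = £16,800 / £1,246.66 = 13.5 years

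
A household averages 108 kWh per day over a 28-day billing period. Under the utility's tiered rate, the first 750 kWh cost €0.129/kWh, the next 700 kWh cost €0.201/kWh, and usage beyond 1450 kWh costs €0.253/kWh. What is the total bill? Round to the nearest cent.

€635.67

Usage = 108 kWh/day × 28 days = 3024 kWh
First 750 kWh × €0.129 = €96.75
Next 700 kWh × €0.201 = €140.70
Remaining 1574 kWh × €0.253 = €398.22
Total = €635.67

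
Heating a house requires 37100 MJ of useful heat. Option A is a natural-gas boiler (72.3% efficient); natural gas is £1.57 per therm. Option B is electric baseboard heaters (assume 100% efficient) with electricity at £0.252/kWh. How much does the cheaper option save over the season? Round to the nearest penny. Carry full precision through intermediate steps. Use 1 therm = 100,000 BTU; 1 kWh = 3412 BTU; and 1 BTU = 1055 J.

£1833.62

Heat load = 37100 MJ = 37,100,000,000 J / 1055 = 35,165,877 BTU
Gas: input = 35,165,877 / 0.723 = 48,638,834 BTU = 486.4 therm → 486.4 × £1.57 = £763.63
Electric: 35,165,877 BTU / 3412 = 10,310 kWh → × £0.252 = £2,597.25
Difference = |£763.63 − £2,597.25| = £1,833.62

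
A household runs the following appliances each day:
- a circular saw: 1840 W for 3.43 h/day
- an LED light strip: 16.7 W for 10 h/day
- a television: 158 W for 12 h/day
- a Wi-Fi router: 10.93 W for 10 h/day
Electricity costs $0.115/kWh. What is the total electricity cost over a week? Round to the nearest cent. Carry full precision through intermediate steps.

circular saw: 1840 W × 3.43 h × 7 d = 44,178 Wh = 44.18 kWh
LED light strip: 16.7 W × 10 h × 7 d = 1,169 Wh = 1.169 kWh
television: 158 W × 12 h × 7 d = 13,272 Wh = 13.27 kWh
Wi-Fi router: 10.93 W × 10 h × 7 d = 765 Wh = 0.7651 kWh
Total energy = 44.18 + 1.169 + 13.27 + 0.7651 = 59.38 kWh
Cost = 59.38 kWh × $0.115 = $6.83

$6.83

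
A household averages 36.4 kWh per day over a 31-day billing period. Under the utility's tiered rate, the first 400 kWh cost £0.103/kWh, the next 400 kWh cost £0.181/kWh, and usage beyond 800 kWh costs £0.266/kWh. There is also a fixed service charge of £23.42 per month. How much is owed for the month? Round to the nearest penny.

Usage = 36.4 kWh/day × 31 days = 1128.4 kWh
First 400 kWh × £0.103 = £41.20
Next 400 kWh × £0.181 = £72.40
Remaining 328.4 kWh × £0.266 = £87.35
Energy charge = £200.95; + service £23.42 = £224.37

£224.37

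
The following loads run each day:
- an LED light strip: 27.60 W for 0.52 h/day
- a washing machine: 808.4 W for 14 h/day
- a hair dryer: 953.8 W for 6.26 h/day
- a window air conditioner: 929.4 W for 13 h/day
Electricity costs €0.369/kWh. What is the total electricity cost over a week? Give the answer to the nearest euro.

LED light strip: 27.60 W × 0.52 h × 7 d = 100 Wh = 0.1005 kWh
washing machine: 808.4 W × 14 h × 7 d = 79,223 Wh = 79.22 kWh
hair dryer: 953.8 W × 6.26 h × 7 d = 41,796 Wh = 41.8 kWh
window air conditioner: 929.4 W × 13 h × 7 d = 84,575 Wh = 84.58 kWh
Total energy = 0.1005 + 79.22 + 41.8 + 84.58 = 205.7 kWh
Cost = 205.7 kWh × €0.369 = €75.90 ≈ €76

€76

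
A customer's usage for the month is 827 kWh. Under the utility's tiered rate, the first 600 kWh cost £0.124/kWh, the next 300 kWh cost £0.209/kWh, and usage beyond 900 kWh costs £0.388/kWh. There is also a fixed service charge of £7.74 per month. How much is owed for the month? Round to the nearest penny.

First 600 kWh × £0.124 = £74.40
Next 227 kWh × £0.209 = £47.44
Remaining tier: 0 kWh (not reached)
Energy charge = £121.84; + service £7.74 = £129.58

£129.58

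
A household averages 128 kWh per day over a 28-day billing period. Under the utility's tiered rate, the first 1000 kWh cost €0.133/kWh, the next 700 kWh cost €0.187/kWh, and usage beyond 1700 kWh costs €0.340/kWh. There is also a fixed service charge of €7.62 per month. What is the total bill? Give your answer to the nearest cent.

€912.08

Usage = 128 kWh/day × 28 days = 3584 kWh
First 1000 kWh × €0.133 = €133.00
Next 700 kWh × €0.187 = €130.90
Remaining 1884 kWh × €0.340 = €640.56
Energy charge = €904.46; + service €7.62 = €912.08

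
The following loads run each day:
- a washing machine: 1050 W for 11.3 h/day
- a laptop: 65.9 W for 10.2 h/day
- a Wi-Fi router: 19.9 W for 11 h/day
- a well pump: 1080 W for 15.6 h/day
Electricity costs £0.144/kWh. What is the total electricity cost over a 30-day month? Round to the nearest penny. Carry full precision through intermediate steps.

washing machine: 1050 W × 11.3 h × 30 d = 355,950 Wh = 355.9 kWh
laptop: 65.9 W × 10.2 h × 30 d = 20,165 Wh = 20.17 kWh
Wi-Fi router: 19.9 W × 11 h × 30 d = 6,567 Wh = 6.567 kWh
well pump: 1080 W × 15.6 h × 30 d = 505,440 Wh = 505.4 kWh
Total energy = 355.9 + 20.17 + 6.567 + 505.4 = 888.1 kWh
Cost = 888.1 kWh × £0.144 = £127.89

£127.89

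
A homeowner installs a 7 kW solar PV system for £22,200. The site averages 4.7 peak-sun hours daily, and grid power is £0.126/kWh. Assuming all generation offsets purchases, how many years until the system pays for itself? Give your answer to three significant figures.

Daily generation = 7 kW × 4.7 h = 32.9 kWh
Annual generation = 32.9 × 365 = 12008 kWh
Annual savings = 12008 × £0.126 = £1,513.07
Payback = £22,200 / £1,513.07 = 14.7 years

14.7 years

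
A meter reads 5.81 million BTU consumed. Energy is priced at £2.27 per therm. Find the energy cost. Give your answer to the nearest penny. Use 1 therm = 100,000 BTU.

5.81 million BTU × (10 therm/million BTU) = 58.1 therm
Cost = 58.1 therm × £2.27/therm = £131.89

£131.89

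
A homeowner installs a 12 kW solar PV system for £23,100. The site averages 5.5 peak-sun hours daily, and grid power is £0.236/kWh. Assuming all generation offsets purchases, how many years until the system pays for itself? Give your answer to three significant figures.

Daily generation = 12 kW × 5.5 h = 66 kWh
Annual generation = 66 × 365 = 24090 kWh
Annual savings = 24090 × £0.236 = £5,685.24
Payback = £23,100 / £5,685.24 = 4.06 years

4.06 years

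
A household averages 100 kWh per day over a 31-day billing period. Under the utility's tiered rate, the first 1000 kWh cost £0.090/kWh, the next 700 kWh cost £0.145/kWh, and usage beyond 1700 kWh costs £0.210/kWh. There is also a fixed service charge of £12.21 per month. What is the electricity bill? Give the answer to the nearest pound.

£498

Usage = 100 kWh/day × 31 days = 3100 kWh
First 1000 kWh × £0.090 = £90.00
Next 700 kWh × £0.145 = £101.50
Remaining 1400 kWh × £0.210 = £294.00
Energy charge = £485.50; + service £12.21 = £497.71 ≈ £498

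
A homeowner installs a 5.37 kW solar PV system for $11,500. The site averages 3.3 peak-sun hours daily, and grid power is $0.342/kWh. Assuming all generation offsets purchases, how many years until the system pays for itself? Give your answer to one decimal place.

Daily generation = 5.37 kW × 3.3 h = 17.72 kWh
Annual generation = 17.72 × 365 = 6468.2 kWh
Annual savings = 6468.2 × $0.342 = $2,212.11
Payback = $11,500 / $2,212.11 = 5.2 years

5.2 years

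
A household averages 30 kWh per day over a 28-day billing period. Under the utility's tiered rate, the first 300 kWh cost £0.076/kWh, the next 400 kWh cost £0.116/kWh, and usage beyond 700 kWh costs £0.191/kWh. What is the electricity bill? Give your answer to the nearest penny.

Usage = 30 kWh/day × 28 days = 840 kWh
First 300 kWh × £0.076 = £22.80
Next 400 kWh × £0.116 = £46.40
Remaining 140 kWh × £0.191 = £26.74
Total = £95.94

£95.94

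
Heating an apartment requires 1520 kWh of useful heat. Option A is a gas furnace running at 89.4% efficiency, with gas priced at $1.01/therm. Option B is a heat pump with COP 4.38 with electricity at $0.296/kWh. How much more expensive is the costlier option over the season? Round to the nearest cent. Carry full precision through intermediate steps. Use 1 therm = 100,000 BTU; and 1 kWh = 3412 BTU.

$44.13

Heat load = 1520 kWh × 3412 = 5,186,240 BTU
Gas: input = 5,186,240 / 0.894 = 5,801,163 BTU = 58.01 therm → 58.01 × $1.01 = $58.59
Heat pump: 5,186,240 BTU / 3412 = 1,520 kWh heat; / 4.38 = 347 kWh in → × $0.296 = $102.72
Difference = |$58.59 − $102.72| = $44.13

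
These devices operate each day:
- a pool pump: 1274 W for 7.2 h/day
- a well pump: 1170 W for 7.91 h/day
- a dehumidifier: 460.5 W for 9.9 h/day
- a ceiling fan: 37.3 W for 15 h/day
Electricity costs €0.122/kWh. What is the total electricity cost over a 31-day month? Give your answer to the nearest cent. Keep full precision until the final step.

€89.05

pool pump: 1274 W × 7.2 h × 31 d = 284,357 Wh = 284.4 kWh
well pump: 1170 W × 7.91 h × 31 d = 286,896 Wh = 286.9 kWh
dehumidifier: 460.5 W × 9.9 h × 31 d = 141,327 Wh = 141.3 kWh
ceiling fan: 37.3 W × 15 h × 31 d = 17,344 Wh = 17.34 kWh
Total energy = 284.4 + 286.9 + 141.3 + 17.34 = 729.9 kWh
Cost = 729.9 kWh × €0.122 = €89.05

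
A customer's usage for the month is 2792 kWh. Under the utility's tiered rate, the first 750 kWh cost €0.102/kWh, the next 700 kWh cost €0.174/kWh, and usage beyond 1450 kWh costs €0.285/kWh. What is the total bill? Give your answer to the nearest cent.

First 750 kWh × €0.102 = €76.50
Next 700 kWh × €0.174 = €121.80
Remaining 1342 kWh × €0.285 = €382.47
Total = €580.77

€580.77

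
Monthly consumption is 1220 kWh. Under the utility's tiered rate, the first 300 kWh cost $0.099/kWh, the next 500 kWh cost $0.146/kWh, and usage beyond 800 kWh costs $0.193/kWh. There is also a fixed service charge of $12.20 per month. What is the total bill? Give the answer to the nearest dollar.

$196

First 300 kWh × $0.099 = $29.70
Next 500 kWh × $0.146 = $73.00
Remaining 420 kWh × $0.193 = $81.06
Energy charge = $183.76; + service $12.20 = $195.96 ≈ $196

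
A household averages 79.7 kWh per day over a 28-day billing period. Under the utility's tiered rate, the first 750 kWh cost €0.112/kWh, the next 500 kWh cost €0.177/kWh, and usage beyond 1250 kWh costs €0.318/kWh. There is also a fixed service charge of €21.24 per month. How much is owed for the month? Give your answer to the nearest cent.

€505.89

Usage = 79.7 kWh/day × 28 days = 2231.6 kWh
First 750 kWh × €0.112 = €84.00
Next 500 kWh × €0.177 = €88.50
Remaining 981.6 kWh × €0.318 = €312.15
Energy charge = €484.65; + service €21.24 = €505.89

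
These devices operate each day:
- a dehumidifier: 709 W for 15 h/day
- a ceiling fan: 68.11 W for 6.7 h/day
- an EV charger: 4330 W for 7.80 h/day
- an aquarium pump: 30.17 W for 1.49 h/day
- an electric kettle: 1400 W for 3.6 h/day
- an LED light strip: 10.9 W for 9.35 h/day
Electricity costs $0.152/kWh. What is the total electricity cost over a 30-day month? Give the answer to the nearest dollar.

$228

dehumidifier: 709 W × 15 h × 30 d = 319,050 Wh = 319.1 kWh
ceiling fan: 68.11 W × 6.7 h × 30 d = 13,690 Wh = 13.69 kWh
EV charger: 4330 W × 7.80 h × 30 d = 1,013,220 Wh = 1,013 kWh
aquarium pump: 30.17 W × 1.49 h × 30 d = 1,349 Wh = 1.349 kWh
electric kettle: 1400 W × 3.6 h × 30 d = 151,200 Wh = 151.2 kWh
LED light strip: 10.9 W × 9.35 h × 30 d = 3,057 Wh = 3.057 kWh
Total energy = 319.1 + 13.69 + 1,013 + 1.349 + 151.2 + 3.057 = 1,502 kWh
Cost = 1,502 kWh × $0.152 = $228.24 ≈ $228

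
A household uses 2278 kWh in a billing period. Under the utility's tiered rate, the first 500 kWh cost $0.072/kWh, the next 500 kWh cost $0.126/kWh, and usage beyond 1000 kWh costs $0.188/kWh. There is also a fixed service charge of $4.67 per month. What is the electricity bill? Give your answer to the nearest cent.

First 500 kWh × $0.072 = $36.00
Next 500 kWh × $0.126 = $63.00
Remaining 1278 kWh × $0.188 = $240.26
Energy charge = $339.26; + service $4.67 = $343.93

$343.93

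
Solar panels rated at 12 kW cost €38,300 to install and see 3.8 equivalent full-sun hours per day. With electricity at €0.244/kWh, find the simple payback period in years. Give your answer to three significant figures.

9.43 years

Daily generation = 12 kW × 3.8 h = 45.6 kWh
Annual generation = 45.6 × 365 = 16644 kWh
Annual savings = 16644 × €0.244 = €4,061.14
Payback = €38,300 / €4,061.14 = 9.43 years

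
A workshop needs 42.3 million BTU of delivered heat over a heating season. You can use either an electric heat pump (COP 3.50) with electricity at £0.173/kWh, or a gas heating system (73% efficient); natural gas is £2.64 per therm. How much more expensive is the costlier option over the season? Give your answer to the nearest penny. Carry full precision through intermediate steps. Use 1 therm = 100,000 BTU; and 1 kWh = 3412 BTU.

Heat load = 42.3 × 10⁶ BTU = 42,300,000 BTU
Gas: input = 42,300,000 / 0.73 = 57,945,205 BTU = 579.5 therm → 579.5 × £2.64 = £1,529.75
Heat pump: 42,300,000 BTU / 3412 = 12,400 kWh heat; / 3.50 = 3,542 kWh in → × £0.173 = £612.79
Difference = |£1,529.75 − £612.79| = £916.97

£916.97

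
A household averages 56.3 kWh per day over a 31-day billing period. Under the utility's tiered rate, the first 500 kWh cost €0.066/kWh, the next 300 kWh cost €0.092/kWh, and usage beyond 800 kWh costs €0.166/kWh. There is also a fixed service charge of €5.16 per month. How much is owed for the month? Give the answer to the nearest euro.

€223

Usage = 56.3 kWh/day × 31 days = 1745.3 kWh
First 500 kWh × €0.066 = €33.00
Next 300 kWh × €0.092 = €27.60
Remaining 945.3 kWh × €0.166 = €156.92
Energy charge = €217.52; + service €5.16 = €222.68 ≈ €223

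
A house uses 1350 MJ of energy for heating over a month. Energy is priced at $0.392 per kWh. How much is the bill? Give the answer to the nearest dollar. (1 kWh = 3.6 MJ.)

$147

1350 MJ × (0.27778 kWh/MJ) = 375 kWh
Cost = 375 kWh × $0.392/kWh = $147.00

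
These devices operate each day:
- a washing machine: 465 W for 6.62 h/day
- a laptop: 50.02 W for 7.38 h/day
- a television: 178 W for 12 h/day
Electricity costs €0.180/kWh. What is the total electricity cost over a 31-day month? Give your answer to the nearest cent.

€31.16

washing machine: 465 W × 6.62 h × 31 d = 95,427 Wh = 95.43 kWh
laptop: 50.02 W × 7.38 h × 31 d = 11,444 Wh = 11.44 kWh
television: 178 W × 12 h × 31 d = 66,216 Wh = 66.22 kWh
Total energy = 95.43 + 11.44 + 66.22 = 173.1 kWh
Cost = 173.1 kWh × €0.180 = €31.16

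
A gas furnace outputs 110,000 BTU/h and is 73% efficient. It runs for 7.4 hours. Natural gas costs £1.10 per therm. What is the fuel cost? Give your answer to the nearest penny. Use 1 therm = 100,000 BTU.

£12.27

Heat delivered = 110,000 BTU/h × 7.4 h = 814,000 BTU
Gas input = 814,000 / 0.73 = 1,115,068 BTU
= 1,115,068 / 100,000 = 11.15 therm
Cost = 11.15 × £1.10/therm = £12.27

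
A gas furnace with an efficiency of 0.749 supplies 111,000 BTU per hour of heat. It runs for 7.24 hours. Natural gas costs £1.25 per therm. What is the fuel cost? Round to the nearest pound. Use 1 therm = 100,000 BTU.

Heat delivered = 111,000 BTU/h × 7.24 h = 803,640 BTU
Gas input = 803,640 / 0.749 = 1,072,951 BTU
= 1,072,951 / 100,000 = 10.73 therm
Cost = 10.73 × £1.25/therm = £13.41 ≈ £13

£13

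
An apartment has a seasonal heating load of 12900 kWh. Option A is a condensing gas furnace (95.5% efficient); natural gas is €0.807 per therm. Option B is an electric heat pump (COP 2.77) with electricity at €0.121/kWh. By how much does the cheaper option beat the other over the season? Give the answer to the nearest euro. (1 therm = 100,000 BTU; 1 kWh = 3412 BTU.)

Heat load = 12900 kWh × 3412 = 44,014,800 BTU
Gas: input = 44,014,800 / 0.955 = 46,088,796 BTU = 460.9 therm → 460.9 × €0.807 = €371.94
Heat pump: 44,014,800 BTU / 3412 = 12,900 kWh heat; / 2.77 = 4,657 kWh in → × €0.121 = €563.50
Difference = |€371.94 − €563.50| = €191.57 ≈ €192

€192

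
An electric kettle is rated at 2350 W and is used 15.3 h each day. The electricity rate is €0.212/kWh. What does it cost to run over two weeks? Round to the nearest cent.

Energy = 2350 W × 15.3 h/day × 14 days = 503,370 Wh = 503.4 kWh
Cost = 503.4 kWh × €0.212/kWh = €106.71

€106.71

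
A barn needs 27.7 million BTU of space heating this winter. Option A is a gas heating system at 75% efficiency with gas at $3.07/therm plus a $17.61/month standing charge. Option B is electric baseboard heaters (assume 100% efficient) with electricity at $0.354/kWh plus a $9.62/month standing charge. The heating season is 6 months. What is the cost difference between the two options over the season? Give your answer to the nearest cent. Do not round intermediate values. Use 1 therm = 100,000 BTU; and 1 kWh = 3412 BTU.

Heat load = 27.7 × 10⁶ BTU = 27,700,000 BTU
Gas: input = 27,700,000 / 0.75 = 36,933,333 BTU = 369.3 therm → 369.3 × $3.07 = $1,133.85; + 6 × $17.61 standing = $1,239.51
Electric: 27,700,000 BTU / 3412 = 8,118 kWh → × $0.354 = $2,873.92; + 6 × $9.62 standing = $2,931.64
Difference = |$1,239.51 − $2,931.64| = $1,692.12

$1692.12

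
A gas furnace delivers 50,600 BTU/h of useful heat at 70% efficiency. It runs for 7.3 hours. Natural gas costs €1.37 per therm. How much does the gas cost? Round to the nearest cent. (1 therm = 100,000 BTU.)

€7.23

Heat delivered = 50,600 BTU/h × 7.3 h = 369,380 BTU
Gas input = 369,380 / 0.70 = 527,686 BTU
= 527,686 / 100,000 = 5.277 therm
Cost = 5.277 × €1.37/therm = €7.23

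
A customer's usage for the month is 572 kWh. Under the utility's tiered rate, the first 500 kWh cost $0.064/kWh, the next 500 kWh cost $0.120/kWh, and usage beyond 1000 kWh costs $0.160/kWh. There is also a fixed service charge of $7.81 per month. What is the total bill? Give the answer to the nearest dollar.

First 500 kWh × $0.064 = $32.00
Next 72 kWh × $0.120 = $8.64
Remaining tier: 0 kWh (not reached)
Energy charge = $40.64; + service $7.81 = $48.45 ≈ $48

$48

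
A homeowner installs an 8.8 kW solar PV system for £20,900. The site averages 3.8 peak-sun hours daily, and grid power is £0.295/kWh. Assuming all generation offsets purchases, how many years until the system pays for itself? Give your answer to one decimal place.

Daily generation = 8.8 kW × 3.8 h = 33.44 kWh
Annual generation = 33.44 × 365 = 12206 kWh
Annual savings = 12206 × £0.295 = £3,600.65
Payback = £20,900 / £3,600.65 = 5.8 years

5.8 years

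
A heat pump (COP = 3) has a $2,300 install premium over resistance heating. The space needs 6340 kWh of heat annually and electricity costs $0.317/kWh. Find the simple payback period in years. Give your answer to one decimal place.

1.7 years

Resistance: 6340 kWh × $0.317 = $2,009.78/yr
Heat pump: 6340 / 3 = 2113 kWh in → × $0.317 = $669.93/yr
Annual savings = $1,339.85
Payback = $2,300 / $1,339.85 = 1.72 years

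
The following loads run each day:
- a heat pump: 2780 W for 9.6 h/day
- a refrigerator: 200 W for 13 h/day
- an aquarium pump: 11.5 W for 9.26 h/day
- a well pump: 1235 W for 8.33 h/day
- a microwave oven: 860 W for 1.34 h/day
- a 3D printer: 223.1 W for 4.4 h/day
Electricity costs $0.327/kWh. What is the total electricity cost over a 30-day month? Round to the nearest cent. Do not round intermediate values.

$410.22

heat pump: 2780 W × 9.6 h × 30 d = 800,640 Wh = 800.6 kWh
refrigerator: 200 W × 13 h × 30 d = 78,000 Wh = 78 kWh
aquarium pump: 11.5 W × 9.26 h × 30 d = 3,195 Wh = 3.195 kWh
well pump: 1235 W × 8.33 h × 30 d = 308,626 Wh = 308.6 kWh
microwave oven: 860 W × 1.34 h × 30 d = 34,572 Wh = 34.57 kWh
3D printer: 223.1 W × 4.4 h × 30 d = 29,449 Wh = 29.45 kWh
Total energy = 800.6 + 78 + 3.195 + 308.6 + 34.57 + 29.45 = 1,254 kWh
Cost = 1,254 kWh × $0.327 = $410.22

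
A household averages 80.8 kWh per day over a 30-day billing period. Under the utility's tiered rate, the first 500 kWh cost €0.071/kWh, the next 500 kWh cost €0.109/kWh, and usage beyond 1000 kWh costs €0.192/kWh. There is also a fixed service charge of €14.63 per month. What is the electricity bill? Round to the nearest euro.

€378

Usage = 80.8 kWh/day × 30 days = 2424 kWh
First 500 kWh × €0.071 = €35.50
Next 500 kWh × €0.109 = €54.50
Remaining 1424 kWh × €0.192 = €273.41
Energy charge = €363.41; + service €14.63 = €378.04 ≈ €378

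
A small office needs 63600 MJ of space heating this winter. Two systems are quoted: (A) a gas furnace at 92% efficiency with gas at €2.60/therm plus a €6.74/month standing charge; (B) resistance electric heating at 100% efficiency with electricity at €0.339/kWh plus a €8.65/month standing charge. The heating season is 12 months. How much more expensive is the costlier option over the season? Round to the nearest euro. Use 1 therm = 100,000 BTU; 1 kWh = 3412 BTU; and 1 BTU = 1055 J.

Heat load = 63600 MJ = 63,600,000,000 J / 1055 = 60,284,360 BTU
Gas: input = 60,284,360 / 0.92 = 65,526,478 BTU = 655.3 therm → 655.3 × €2.60 = €1,703.69; + 12 × €6.74 standing = €1,784.57
Electric: 60,284,360 BTU / 3412 = 17,670 kWh → × €0.339 = €5,989.57; + 12 × €8.65 standing = €6,093.37
Difference = |€1,784.57 − €6,093.37| = €4,308.80 ≈ €4309

€4309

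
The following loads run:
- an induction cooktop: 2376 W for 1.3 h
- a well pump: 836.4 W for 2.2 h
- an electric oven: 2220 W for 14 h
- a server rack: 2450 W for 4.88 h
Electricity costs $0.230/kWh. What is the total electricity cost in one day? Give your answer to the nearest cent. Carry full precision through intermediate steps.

induction cooktop: 2376 W × 1.3 h = 3,089 Wh = 3.089 kWh
well pump: 836.4 W × 2.2 h = 1,840 Wh = 1.84 kWh
electric oven: 2220 W × 14 h = 31,080 Wh = 31.08 kWh
server rack: 2450 W × 4.88 h = 11,956 Wh = 11.96 kWh
Total energy = 3.089 + 1.84 + 31.08 + 11.96 = 47.96 kWh
Cost = 47.96 kWh × $0.230 = $11.03

$11.03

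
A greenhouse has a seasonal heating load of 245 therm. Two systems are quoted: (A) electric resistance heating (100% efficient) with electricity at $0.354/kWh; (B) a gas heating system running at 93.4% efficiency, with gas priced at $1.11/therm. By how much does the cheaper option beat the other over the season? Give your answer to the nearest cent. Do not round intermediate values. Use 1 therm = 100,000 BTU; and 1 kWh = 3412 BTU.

Heat load = 245 therm × 100,000 = 24,500,000 BTU
Gas: input = 24,500,000 / 0.934 = 26,231,263 BTU = 262.3 therm → 262.3 × $1.11 = $291.17
Electric: 24,500,000 BTU / 3412 = 7,181 kWh → × $0.354 = $2,541.91
Difference = |$291.17 − $2,541.91| = $2,250.74

$2250.74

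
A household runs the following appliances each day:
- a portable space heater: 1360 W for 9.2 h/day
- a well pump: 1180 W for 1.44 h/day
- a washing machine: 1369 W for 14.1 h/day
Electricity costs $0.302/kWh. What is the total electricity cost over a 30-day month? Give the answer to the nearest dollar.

portable space heater: 1360 W × 9.2 h × 30 d = 375,360 Wh = 375.4 kWh
well pump: 1180 W × 1.44 h × 30 d = 50,976 Wh = 50.98 kWh
washing machine: 1369 W × 14.1 h × 30 d = 579,087 Wh = 579.1 kWh
Total energy = 375.4 + 50.98 + 579.1 = 1,005 kWh
Cost = 1,005 kWh × $0.302 = $303.64 ≈ $304

$304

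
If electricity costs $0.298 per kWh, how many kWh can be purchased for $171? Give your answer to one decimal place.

573.8 kWh

$171 / $0.298 per kWh = 573.8 kWh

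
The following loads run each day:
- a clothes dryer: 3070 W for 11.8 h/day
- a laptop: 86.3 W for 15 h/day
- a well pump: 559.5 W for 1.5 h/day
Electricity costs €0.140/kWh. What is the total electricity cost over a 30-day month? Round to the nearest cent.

€161.11

clothes dryer: 3070 W × 11.8 h × 30 d = 1,086,780 Wh = 1,087 kWh
laptop: 86.3 W × 15 h × 30 d = 38,835 Wh = 38.84 kWh
well pump: 559.5 W × 1.5 h × 30 d = 25,178 Wh = 25.18 kWh
Total energy = 1,087 + 38.84 + 25.18 = 1,151 kWh
Cost = 1,151 kWh × €0.140 = €161.11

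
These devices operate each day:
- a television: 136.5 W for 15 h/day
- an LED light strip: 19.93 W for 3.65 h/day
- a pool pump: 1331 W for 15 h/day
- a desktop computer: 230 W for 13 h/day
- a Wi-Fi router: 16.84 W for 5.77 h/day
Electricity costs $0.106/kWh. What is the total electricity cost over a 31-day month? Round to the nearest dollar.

$83

television: 136.5 W × 15 h × 31 d = 63,472 Wh = 63.47 kWh
LED light strip: 19.93 W × 3.65 h × 31 d = 2,255 Wh = 2.255 kWh
pool pump: 1331 W × 15 h × 31 d = 618,915 Wh = 618.9 kWh
desktop computer: 230 W × 13 h × 31 d = 92,690 Wh = 92.69 kWh
Wi-Fi router: 16.84 W × 5.77 h × 31 d = 3,012 Wh = 3.012 kWh
Total energy = 63.47 + 2.255 + 618.9 + 92.69 + 3.012 = 780.3 kWh
Cost = 780.3 kWh × $0.106 = $82.72 ≈ $83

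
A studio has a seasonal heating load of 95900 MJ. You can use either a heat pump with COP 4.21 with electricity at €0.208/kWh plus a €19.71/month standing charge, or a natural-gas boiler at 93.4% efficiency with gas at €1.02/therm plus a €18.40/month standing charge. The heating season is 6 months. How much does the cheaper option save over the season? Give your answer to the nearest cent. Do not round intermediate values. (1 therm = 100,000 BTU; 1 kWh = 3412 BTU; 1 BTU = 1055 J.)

€331.41

Heat load = 95900 MJ = 95,900,000,000 J / 1055 = 90,900,474 BTU
Gas: input = 90,900,474 / 0.934 = 97,323,848 BTU = 973.2 therm → 973.2 × €1.02 = €992.70; + 6 × €18.40 standing = €1,103.10
Heat pump: 90,900,474 BTU / 3412 = 26,640 kWh heat; / 4.21 = 6,328 kWh in → × €0.208 = €1,316.25; + 6 × €19.71 standing = €1,434.51
Difference = |€1,103.10 − €1,434.51| = €331.41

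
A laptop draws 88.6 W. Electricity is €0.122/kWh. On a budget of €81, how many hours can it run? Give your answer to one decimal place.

7493.6 h

Energy budget = €81 / €0.122 per kWh = 663.9 kWh = 663,934 Wh
Runtime = 663,934 Wh / 88.6 W = 7,494 h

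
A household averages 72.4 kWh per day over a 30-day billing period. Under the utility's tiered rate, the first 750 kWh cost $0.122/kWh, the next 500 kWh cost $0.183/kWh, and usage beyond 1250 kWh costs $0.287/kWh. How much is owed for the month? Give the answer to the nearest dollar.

$448

Usage = 72.4 kWh/day × 30 days = 2172 kWh
First 750 kWh × $0.122 = $91.50
Next 500 kWh × $0.183 = $91.50
Remaining 922 kWh × $0.287 = $264.61
Total = $447.61 ≈ $448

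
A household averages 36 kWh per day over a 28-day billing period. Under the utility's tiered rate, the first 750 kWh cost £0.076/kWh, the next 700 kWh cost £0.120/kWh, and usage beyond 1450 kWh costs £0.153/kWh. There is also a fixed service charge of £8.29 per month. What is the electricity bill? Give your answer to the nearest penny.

£96.25

Usage = 36 kWh/day × 28 days = 1008 kWh
First 750 kWh × £0.076 = £57.00
Next 258 kWh × £0.120 = £30.96
Remaining tier: 0 kWh (not reached)
Energy charge = £87.96; + service £8.29 = £96.25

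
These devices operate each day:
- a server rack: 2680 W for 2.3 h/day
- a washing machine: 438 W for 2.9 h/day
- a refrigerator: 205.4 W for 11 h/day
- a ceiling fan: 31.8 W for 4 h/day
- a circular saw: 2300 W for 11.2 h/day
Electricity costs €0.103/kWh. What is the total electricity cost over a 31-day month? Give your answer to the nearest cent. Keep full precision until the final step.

€113.61

server rack: 2680 W × 2.3 h × 31 d = 191,084 Wh = 191.1 kWh
washing machine: 438 W × 2.9 h × 31 d = 39,376 Wh = 39.38 kWh
refrigerator: 205.4 W × 11 h × 31 d = 70,041 Wh = 70.04 kWh
ceiling fan: 31.8 W × 4 h × 31 d = 3,943 Wh = 3.943 kWh
circular saw: 2300 W × 11.2 h × 31 d = 798,560 Wh = 798.6 kWh
Total energy = 191.1 + 39.38 + 70.04 + 3.943 + 798.6 = 1,103 kWh
Cost = 1,103 kWh × €0.103 = €113.61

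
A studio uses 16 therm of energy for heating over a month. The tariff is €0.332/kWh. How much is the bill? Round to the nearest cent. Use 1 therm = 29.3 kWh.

16 therm × (29.3 kWh/therm) = 468.8 kWh
Cost = 468.8 kWh × €0.332/kWh = €155.64

€155.64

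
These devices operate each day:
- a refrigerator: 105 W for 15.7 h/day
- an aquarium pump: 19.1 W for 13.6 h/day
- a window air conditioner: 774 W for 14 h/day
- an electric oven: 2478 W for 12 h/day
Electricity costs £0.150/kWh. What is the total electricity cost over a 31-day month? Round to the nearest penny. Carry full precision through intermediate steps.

£197.53

refrigerator: 105 W × 15.7 h × 31 d = 51,104 Wh = 51.1 kWh
aquarium pump: 19.1 W × 13.6 h × 31 d = 8,053 Wh = 8.053 kWh
window air conditioner: 774 W × 14 h × 31 d = 335,916 Wh = 335.9 kWh
electric oven: 2478 W × 12 h × 31 d = 921,816 Wh = 921.8 kWh
Total energy = 51.1 + 8.053 + 335.9 + 921.8 = 1,317 kWh
Cost = 1,317 kWh × £0.150 = £197.53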